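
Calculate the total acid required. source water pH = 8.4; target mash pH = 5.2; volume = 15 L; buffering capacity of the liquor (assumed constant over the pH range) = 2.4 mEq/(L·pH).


acid = buffering capacity · (pH_source − pH_target) · V
acid = 2.4 · (8.4 − 5.2) · 15

115.2000 mEq


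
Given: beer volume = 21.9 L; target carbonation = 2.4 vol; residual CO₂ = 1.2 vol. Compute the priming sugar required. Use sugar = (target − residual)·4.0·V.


sugar = (2.4 − 1.2)·4.0·21.9

105.1200 g


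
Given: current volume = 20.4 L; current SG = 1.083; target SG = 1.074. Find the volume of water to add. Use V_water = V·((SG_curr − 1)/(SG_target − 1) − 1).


V_water = 20.4·((1.083 − 1)/(1.074 − 1) − 1)

2.4811 L


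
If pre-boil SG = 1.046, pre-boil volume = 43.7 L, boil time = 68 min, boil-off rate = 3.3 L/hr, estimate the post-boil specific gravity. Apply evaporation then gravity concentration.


V_post = V_pre − rate·(t/60);  SG_post = 1 + (SG_pre−1)·V_pre/V_post
V_post = 43.7 − 3.3·(68/60) = 39.9600
SG_post = 1 + (1.046 − 1)·43.7/39.9600

1.0503


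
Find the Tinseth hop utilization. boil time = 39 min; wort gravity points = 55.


U = 1.65·0.000125^(GP/1000) · (1 − e^(−0.04·t))/4.15
bigness = 1.65·0.000125^(55/1000) = 1.0065
boil_factor = (1 − e^(−0.04·39))/4.15 = 0.1903
U = 1.0065 · 0.1903

0.1916


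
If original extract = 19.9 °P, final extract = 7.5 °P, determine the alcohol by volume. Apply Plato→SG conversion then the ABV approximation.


SG = 259/(259 − P);  ABV = (OG − FG)·131.25
OG = 259/(259 − 19.9) = 1.0832
FG = 259/(259 − 7.5) = 1.0298
ABV = (1.0832 − 1.0298)·131.25

7.0098 % ABV


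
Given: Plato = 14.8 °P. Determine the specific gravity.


SG = 259/(259 − P)
SG = 259/(259 − 14.8)

1.0606


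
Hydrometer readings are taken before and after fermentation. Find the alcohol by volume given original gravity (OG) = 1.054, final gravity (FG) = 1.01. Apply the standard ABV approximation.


ABV = (OG − FG) · 131.25
ABV = (1.054 − 1.01) · 131.25

5.7750 % ABV


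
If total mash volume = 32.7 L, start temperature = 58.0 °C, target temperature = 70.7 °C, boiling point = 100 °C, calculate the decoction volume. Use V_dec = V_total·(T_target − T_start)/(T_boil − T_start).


V_dec = 32.7·(70.7 − 58.0)/(100 − 58.0)

9.8879 L


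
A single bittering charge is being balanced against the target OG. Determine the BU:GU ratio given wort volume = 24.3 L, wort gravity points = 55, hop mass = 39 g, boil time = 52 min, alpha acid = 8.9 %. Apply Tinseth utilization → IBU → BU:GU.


U = 1.65·0.000125^(GP/1000)·(1−e^(−0.04t))/4.15;  IBU = (α/100)·m·U·1000/V;  BU:GU = IBU/GP
U = 1.65·0.000125^(55/1000)·(1−e^(−0.04·52))/4.15 = 0.2122
IBU = (8.9/100)·39·0.2122·1000/24.3 = 30.3150
BU:GU = 30.3150/55

0.5512


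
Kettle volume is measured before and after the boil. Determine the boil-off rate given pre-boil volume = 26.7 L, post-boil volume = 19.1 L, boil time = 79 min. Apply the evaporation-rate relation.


rate = (V_pre − V_post) / (t_min/60)
rate = (26.7 − 19.1) / (79/60)

5.7722 L/hr


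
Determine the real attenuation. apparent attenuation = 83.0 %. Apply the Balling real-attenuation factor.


RA = AA · 0.8192
RA = 83.0 · 0.8192

67.9936 %


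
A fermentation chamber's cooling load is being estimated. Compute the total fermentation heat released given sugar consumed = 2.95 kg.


Q = m_sugar · 590 kJ/kg
Q = 2.95 · 590

1740.5000 kJ


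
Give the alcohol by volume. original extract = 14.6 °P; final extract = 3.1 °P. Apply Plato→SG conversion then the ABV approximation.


SG = 259/(259 − P);  ABV = (OG − FG)·131.25
OG = 259/(259 − 14.6) = 1.0597
FG = 259/(259 − 3.1) = 1.0121
ABV = (1.0597 − 1.0121)·131.25

6.2507 % ABV


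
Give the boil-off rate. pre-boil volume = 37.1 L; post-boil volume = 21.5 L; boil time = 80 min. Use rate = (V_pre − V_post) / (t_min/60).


rate = (37.1 − 21.5) / (80/60)

11.7000 L/hr


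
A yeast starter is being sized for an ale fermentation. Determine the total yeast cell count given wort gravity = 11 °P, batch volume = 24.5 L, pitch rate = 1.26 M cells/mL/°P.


cells (billions) = rate · V_L · °P
cells = 1.26 · 24.5 · 11

339.5700 billion cells


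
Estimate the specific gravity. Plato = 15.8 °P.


SG = 259/(259 − P)
SG = 259/(259 − 15.8)

1.0650


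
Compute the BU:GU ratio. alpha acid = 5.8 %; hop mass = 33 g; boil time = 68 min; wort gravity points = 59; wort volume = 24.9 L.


U = 1.65·0.000125^(GP/1000)·(1−e^(−0.04t))/4.15;  IBU = (α/100)·m·U·1000/V;  BU:GU = IBU/GP
U = 1.65·0.000125^(59/1000)·(1−e^(−0.04·68))/4.15 = 0.2186
IBU = (5.8/100)·33·0.2186·1000/24.9 = 16.7997
BU:GU = 16.7997/59

0.2847


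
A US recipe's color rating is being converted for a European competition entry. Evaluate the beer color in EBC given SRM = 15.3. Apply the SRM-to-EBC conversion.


EBC = SRM · 1.97
EBC = 15.3 · 1.97

30.1410 EBC


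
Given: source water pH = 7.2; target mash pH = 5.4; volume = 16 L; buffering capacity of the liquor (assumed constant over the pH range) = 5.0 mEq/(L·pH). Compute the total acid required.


acid = buffering capacity · (pH_source − pH_target) · V
acid = 5.0 · (7.2 − 5.4) · 16

144.0000 mEq


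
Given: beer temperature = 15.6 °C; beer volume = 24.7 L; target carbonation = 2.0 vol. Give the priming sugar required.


residual = 14.695·(0.01821 + 0.09011·e^(−0.04·T));  sugar = (target − residual)·4.0·V
residual = 14.695·(0.01821 + 0.09011·e^(−0.04·15.6)) = 0.9771
sugar = (2.0 − 0.9771)·4.0·24.7

101.0645 g


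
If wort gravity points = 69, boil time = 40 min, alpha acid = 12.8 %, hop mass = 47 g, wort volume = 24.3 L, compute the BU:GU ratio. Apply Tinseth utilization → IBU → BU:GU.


U = 1.65·0.000125^(GP/1000)·(1−e^(−0.04t))/4.15;  IBU = (α/100)·m·U·1000/V;  BU:GU = IBU/GP
U = 1.65·0.000125^(69/1000)·(1−e^(−0.04·40))/4.15 = 0.1707
IBU = (12.8/100)·47·0.1707·1000/24.3 = 42.2555
BU:GU = 42.2555/69

0.6124


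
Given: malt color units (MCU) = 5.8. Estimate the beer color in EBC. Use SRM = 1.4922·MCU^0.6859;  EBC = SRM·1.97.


SRM = 1.4922·5.8^0.6859 = 4.9827
EBC = 4.9827·1.97

9.8159 EBC


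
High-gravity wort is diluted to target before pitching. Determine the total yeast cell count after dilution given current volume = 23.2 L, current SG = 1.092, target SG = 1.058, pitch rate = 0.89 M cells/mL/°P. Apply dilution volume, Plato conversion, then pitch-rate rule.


V_w = V·((SG_c−1)/(SG_t−1)−1);  °P = 259 − 259/SG_t;  cells = rate·(V+V_w)·°P
V_w = 23.2·((1.092−1)/(1.058−1)−1) = 13.6000
V_final = 23.2 + 13.6000 = 36.8000
°P = 259 − 259/1.058 = 14.1985
cells = 0.89·36.8000·14.1985

465.0289 billion cells


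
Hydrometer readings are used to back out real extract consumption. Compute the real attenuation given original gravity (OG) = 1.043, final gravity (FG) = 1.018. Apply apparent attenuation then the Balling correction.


AA = (OG−FG)/(OG−1)·100;  RA = AA·0.8192
AA = (1.043 − 1.018)/(1.043 − 1)·100 = 58.1395
RA = 58.1395·0.8192

47.6279 %


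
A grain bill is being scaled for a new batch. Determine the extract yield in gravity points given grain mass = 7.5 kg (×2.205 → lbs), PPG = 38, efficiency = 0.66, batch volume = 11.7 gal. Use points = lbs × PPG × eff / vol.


lbs = 7.5 × 2.205 = 16.5375
points = 16.5375 × 38 × 0.66 / 11.7

35.4496 points


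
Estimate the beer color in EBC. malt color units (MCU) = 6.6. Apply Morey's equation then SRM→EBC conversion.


SRM = 1.4922·MCU^0.6859;  EBC = SRM·1.97
SRM = 1.4922·6.6^0.6859 = 5.4444
EBC = 5.4444·1.97

10.7255 EBC


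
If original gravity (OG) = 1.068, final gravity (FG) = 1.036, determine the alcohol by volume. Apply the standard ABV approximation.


ABV = (OG − FG) · 131.25
ABV = (1.068 − 1.036) · 131.25

4.2000 % ABV


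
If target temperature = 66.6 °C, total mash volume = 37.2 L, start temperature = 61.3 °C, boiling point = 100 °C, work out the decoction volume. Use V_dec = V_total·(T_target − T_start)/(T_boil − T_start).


V_dec = 37.2·(66.6 − 61.3)/(100 − 61.3)

5.0946 L


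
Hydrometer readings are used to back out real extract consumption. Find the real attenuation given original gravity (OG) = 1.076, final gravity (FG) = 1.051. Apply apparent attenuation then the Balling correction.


AA = (OG−FG)/(OG−1)·100;  RA = AA·0.8192
AA = (1.076 − 1.051)/(1.076 − 1)·100 = 32.8947
RA = 32.8947·0.8192

26.9474 %


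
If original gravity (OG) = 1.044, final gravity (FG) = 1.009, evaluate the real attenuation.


AA = (OG−FG)/(OG−1)·100;  RA = AA·0.8192
AA = (1.044 − 1.009)/(1.044 − 1)·100 = 79.5455
RA = 79.5455·0.8192

65.1636 %


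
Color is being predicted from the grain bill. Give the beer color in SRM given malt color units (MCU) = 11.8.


SRM = 1.4922 · MCU^0.6859
SRM = 1.4922 · 11.8^0.6859

8.1102 SRM


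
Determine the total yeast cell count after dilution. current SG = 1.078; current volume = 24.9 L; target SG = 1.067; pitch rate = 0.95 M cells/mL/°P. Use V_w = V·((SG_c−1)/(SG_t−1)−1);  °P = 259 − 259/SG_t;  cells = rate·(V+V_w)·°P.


V_w = 24.9·((1.078−1)/(1.067−1)−1) = 4.0881
V_final = 24.9 + 4.0881 = 28.9881
°P = 259 − 259/1.067 = 16.2634
cells = 0.95·28.9881·16.2634

447.8710 billion cells


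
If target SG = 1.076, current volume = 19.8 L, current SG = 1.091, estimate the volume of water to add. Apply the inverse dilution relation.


V_water = V·((SG_curr − 1)/(SG_target − 1) − 1)
V_water = 19.8·((1.091 − 1)/(1.076 − 1) − 1)

3.9079 L


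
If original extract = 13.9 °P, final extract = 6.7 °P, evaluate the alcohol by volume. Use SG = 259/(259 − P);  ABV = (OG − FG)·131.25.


OG = 259/(259 − 13.9) = 1.0567
FG = 259/(259 − 6.7) = 1.0266
ABV = (1.0567 − 1.0266)·131.25

3.9580 % ABV


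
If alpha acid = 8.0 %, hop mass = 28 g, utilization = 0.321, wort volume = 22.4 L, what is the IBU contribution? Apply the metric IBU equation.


IBU = (α/100)·mass·U·1000 / V
IBU = (8.0/100)·28·0.321·1000 / 22.4

32.1000 IBU


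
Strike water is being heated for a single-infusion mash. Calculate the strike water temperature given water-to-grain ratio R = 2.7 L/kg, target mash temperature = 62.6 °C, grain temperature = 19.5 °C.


T_strike = (0.41/R)·(T_mash − T_grain) + T_mash
T_strike = (0.41/2.7)·(62.6 − 19.5) + 62.6

69.1448 °C


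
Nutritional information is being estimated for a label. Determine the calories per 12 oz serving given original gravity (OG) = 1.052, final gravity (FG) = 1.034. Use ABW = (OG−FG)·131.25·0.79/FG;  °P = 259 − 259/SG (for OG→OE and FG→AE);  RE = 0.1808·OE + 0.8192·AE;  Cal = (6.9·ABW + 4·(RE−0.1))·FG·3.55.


ABW = (1.052 − 1.034)·131.25·0.79/1.034 = 1.8050
OE = 259 − 259/1.052 = 12.8023 °P
AE = 259 − 259/1.034 = 8.5164 °P
RE = 0.1808·12.8023 + 0.8192·8.5164 = 9.2913 °P
Cal = (6.9·1.8050 + 4·(9.2913−0.1))·1.034·3.55

180.6712 kcal


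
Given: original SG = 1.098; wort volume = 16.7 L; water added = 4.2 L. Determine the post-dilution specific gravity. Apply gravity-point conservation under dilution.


SG_new = 1 + (SG_old − 1)·V_old/(V_old + V_water)
pts = (1.098 − 1)·1000·16.7/(16.7 + 4.2) = 78.3062
SG_new = 1 + 78.3062/1000

1.0783


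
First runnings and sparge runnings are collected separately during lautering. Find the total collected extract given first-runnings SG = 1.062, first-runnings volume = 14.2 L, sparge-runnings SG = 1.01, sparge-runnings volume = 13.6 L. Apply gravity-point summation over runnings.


total = Σ (SG_i − 1)·1000·V_i
first = (1.062 − 1)·1000·14.2 = 880.4000
sparge = (1.01 − 1)·1000·13.6 = 136.0000
total = 880.4000 + 136.0000

1016.4000 gravity·L


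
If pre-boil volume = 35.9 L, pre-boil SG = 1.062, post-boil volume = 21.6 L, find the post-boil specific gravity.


SG_post = 1 + (SG_pre − 1)·V_pre/V_post
pts_pre = (1.062 − 1)·1000 = 62.0000
pts_post = 62.0000·35.9/21.6 = 103.0463
SG_post = 1 + 103.0463/1000

1.1030


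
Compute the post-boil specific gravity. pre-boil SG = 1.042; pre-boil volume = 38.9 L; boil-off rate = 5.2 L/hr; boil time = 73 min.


V_post = V_pre − rate·(t/60);  SG_post = 1 + (SG_pre−1)·V_pre/V_post
V_post = 38.9 − 5.2·(73/60) = 32.5733
SG_post = 1 + (1.042 − 1)·38.9/32.5733

1.0502


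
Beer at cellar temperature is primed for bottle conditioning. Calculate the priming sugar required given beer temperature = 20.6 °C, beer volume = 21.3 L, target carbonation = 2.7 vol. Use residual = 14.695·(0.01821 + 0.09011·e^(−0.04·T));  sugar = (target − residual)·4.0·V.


residual = 14.695·(0.01821 + 0.09011·e^(−0.04·20.6)) = 0.8485
sugar = (2.7 − 0.8485)·4.0·21.3

157.7501 g


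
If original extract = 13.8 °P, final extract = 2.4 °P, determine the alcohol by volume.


SG = 259/(259 − P);  ABV = (OG − FG)·131.25
OG = 259/(259 − 13.8) = 1.0563
FG = 259/(259 − 2.4) = 1.0094
ABV = (1.0563 − 1.0094)·131.25

6.1592 % ABV


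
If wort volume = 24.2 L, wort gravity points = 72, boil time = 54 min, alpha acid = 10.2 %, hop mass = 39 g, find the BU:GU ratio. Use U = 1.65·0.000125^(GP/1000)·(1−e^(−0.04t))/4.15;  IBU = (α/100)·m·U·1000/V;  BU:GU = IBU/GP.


U = 1.65·0.000125^(72/1000)·(1−e^(−0.04·54))/4.15 = 0.1842
IBU = (10.2/100)·39·0.1842·1000/24.2 = 30.2724
BU:GU = 30.2724/72

0.4204


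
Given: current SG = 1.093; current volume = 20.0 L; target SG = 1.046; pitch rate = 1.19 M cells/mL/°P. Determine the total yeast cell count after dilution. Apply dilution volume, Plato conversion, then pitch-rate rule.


V_w = V·((SG_c−1)/(SG_t−1)−1);  °P = 259 − 259/SG_t;  cells = rate·(V+V_w)·°P
V_w = 20.0·((1.093−1)/(1.046−1)−1) = 20.4348
V_final = 20.0 + 20.4348 = 40.4348
°P = 259 − 259/1.046 = 11.3901
cells = 1.19·40.4348·11.3901

548.0598 billion cells


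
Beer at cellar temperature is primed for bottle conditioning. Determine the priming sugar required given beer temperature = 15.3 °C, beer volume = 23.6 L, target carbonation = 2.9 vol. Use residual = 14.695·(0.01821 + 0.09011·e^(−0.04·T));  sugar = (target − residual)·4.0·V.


residual = 14.695·(0.01821 + 0.09011·e^(−0.04·15.3)) = 0.9856
sugar = (2.9 − 0.9856)·4.0·23.6

180.7151 g


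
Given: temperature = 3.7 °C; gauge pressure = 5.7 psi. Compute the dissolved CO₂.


vols = (P + 14.695)·(0.01821 + 0.09011·e^(−0.04·T))
vols = (5.7 + 14.695)·(0.01821 + 0.09011·e^(−0.04·3.7))

1.9564 volumes


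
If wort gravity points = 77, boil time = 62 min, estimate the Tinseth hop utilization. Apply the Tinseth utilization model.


U = 1.65·0.000125^(GP/1000) · (1 − e^(−0.04·t))/4.15
bigness = 1.65·0.000125^(77/1000) = 0.8259
boil_factor = (1 − e^(−0.04·62))/4.15 = 0.2208
U = 0.8259 · 0.2208

0.1824


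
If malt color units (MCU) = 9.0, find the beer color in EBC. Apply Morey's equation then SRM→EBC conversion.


SRM = 1.4922·MCU^0.6859;  EBC = SRM·1.97
SRM = 1.4922·9.0^0.6859 = 6.7351
EBC = 6.7351·1.97

13.2681 EBC


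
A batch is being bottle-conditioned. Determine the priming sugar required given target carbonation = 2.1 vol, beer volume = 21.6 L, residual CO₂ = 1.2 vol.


sugar = (target − residual)·4.0·V
sugar = (2.1 − 1.2)·4.0·21.6

77.7600 g


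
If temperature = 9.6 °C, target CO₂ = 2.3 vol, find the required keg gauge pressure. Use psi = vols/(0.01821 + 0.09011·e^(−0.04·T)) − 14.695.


psi = 2.3/(0.01821 + 0.09011·e^(−0.04·9.6)) − 14.695

14.2043 psi


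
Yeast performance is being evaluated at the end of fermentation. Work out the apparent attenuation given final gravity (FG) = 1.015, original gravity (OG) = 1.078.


AA = (OG − FG)/(OG − 1) · 100
AA = (1.078 − 1.015)/(1.078 − 1) · 100

80.7692 %


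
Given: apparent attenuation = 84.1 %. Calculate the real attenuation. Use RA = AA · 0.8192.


RA = 84.1 · 0.8192

68.8947 %


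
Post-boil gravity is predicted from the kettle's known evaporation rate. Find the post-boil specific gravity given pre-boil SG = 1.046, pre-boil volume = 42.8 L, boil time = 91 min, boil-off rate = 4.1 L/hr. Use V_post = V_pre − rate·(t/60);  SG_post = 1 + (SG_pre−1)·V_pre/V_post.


V_post = 42.8 − 4.1·(91/60) = 36.5817
SG_post = 1 + (1.046 − 1)·42.8/36.5817

1.0538


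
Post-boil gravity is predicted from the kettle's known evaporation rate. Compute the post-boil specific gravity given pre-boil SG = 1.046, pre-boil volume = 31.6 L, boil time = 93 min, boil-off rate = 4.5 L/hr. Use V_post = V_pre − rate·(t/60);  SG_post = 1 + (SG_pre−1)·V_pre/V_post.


V_post = 31.6 − 4.5·(93/60) = 24.6250
SG_post = 1 + (1.046 − 1)·31.6/24.6250

1.0590


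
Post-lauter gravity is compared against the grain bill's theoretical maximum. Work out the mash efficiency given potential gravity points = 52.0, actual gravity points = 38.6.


efficiency = actual / potential × 100
efficiency = 38.6 / 52.0 × 100

74.2308 %


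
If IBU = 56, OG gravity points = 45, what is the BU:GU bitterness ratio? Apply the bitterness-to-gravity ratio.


BU:GU = IBU / OG_points
BU:GU = 56 / 45

1.2444


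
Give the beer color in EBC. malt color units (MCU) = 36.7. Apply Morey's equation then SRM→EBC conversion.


SRM = 1.4922·MCU^0.6859;  EBC = SRM·1.97
SRM = 1.4922·36.7^0.6859 = 17.6617
EBC = 17.6617·1.97

34.7935 EBC


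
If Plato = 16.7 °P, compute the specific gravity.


SG = 259/(259 − P)
SG = 259/(259 − 16.7)

1.0689


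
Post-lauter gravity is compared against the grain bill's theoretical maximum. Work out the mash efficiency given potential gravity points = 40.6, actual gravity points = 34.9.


efficiency = actual / potential × 100
efficiency = 34.9 / 40.6 × 100

85.9606 %


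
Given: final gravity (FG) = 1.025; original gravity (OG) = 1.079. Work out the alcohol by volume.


ABV = (OG − FG) · 131.25
ABV = (1.079 − 1.025) · 131.25

7.0875 % ABV


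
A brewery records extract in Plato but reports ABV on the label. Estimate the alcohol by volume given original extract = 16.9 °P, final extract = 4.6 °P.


SG = 259/(259 − P);  ABV = (OG − FG)·131.25
OG = 259/(259 − 16.9) = 1.0698
FG = 259/(259 − 4.6) = 1.0181
ABV = (1.0698 − 1.0181)·131.25

6.7888 % ABV


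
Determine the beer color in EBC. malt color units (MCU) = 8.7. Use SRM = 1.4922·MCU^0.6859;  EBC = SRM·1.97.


SRM = 1.4922·8.7^0.6859 = 6.5803
EBC = 6.5803·1.97

12.9631 EBC


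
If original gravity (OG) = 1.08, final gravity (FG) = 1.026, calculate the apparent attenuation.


AA = (OG − FG)/(OG − 1) · 100
AA = (1.08 − 1.026)/(1.08 − 1) · 100

67.5000 %


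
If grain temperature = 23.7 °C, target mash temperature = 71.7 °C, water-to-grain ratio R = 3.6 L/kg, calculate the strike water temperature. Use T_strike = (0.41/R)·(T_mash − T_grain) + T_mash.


T_strike = (0.41/3.6)·(71.7 − 23.7) + 71.7

77.1667 °C


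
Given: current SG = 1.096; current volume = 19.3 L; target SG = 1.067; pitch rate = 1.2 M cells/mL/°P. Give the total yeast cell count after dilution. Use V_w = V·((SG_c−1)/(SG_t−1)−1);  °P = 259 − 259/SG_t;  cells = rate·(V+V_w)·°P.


V_w = 19.3·((1.096−1)/(1.067−1)−1) = 8.3537
V_final = 19.3 + 8.3537 = 27.6537
°P = 259 − 259/1.067 = 16.2634
cells = 1.2·27.6537·16.2634

539.6909 billion cells


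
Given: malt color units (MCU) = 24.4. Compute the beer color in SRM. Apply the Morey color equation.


SRM = 1.4922 · MCU^0.6859
SRM = 1.4922 · 24.4^0.6859

13.3487 SRM


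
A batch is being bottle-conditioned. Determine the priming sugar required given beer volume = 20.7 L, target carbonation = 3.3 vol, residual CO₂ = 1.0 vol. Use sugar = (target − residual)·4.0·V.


sugar = (3.3 − 1.0)·4.0·20.7

190.4400 g


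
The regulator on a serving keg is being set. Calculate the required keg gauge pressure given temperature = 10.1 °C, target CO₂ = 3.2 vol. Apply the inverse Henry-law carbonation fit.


psi = vols/(0.01821 + 0.09011·e^(−0.04·T)) − 14.695
psi = 3.2/(0.01821 + 0.09011·e^(−0.04·10.1)) − 14.695

26.1362 psi


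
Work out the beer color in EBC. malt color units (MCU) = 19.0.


SRM = 1.4922·MCU^0.6859;  EBC = SRM·1.97
SRM = 1.4922·19.0^0.6859 = 11.2441
EBC = 11.2441·1.97

22.1508 EBC


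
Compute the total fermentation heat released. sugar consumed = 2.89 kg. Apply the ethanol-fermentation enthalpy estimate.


Q = m_sugar · 590 kJ/kg
Q = 2.89 · 590

1705.1000 kJ


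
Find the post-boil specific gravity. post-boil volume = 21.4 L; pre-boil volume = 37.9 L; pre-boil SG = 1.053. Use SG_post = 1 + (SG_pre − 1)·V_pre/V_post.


pts_pre = (1.053 − 1)·1000 = 53.0000
pts_post = 53.0000·37.9/21.4 = 93.8645
SG_post = 1 + 93.8645/1000

1.0939


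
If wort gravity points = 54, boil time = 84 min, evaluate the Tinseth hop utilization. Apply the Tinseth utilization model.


U = 1.65·0.000125^(GP/1000) · (1 − e^(−0.04·t))/4.15
bigness = 1.65·0.000125^(54/1000) = 1.0156
boil_factor = (1 − e^(−0.04·84))/4.15 = 0.2326
U = 1.0156 · 0.2326

0.2362


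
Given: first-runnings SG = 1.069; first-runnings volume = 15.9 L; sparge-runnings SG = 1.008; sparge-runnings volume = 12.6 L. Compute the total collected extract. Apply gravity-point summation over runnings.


total = Σ (SG_i − 1)·1000·V_i
first = (1.069 − 1)·1000·15.9 = 1097.1000
sparge = (1.008 − 1)·1000·12.6 = 100.8000
total = 1097.1000 + 100.8000

1197.9000 gravity·L


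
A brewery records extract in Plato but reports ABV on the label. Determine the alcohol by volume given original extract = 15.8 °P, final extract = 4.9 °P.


SG = 259/(259 − P);  ABV = (OG − FG)·131.25
OG = 259/(259 − 15.8) = 1.0650
FG = 259/(259 − 4.9) = 1.0193
ABV = (1.0650 − 1.0193)·131.25

5.9959 % ABV


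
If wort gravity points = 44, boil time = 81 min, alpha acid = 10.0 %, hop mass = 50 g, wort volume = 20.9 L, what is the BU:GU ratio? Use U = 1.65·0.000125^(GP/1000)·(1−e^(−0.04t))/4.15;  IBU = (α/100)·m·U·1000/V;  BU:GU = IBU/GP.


U = 1.65·0.000125^(44/1000)·(1−e^(−0.04·81))/4.15 = 0.2572
IBU = (10.0/100)·50·0.2572·1000/20.9 = 61.5422
BU:GU = 61.5422/44

1.3987


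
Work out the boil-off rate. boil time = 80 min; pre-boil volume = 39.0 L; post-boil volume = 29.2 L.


rate = (V_pre − V_post) / (t_min/60)
rate = (39.0 − 29.2) / (80/60)

7.3500 L/hr


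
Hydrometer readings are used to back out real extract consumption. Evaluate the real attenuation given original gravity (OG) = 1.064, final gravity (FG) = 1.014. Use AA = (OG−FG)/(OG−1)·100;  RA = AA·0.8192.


AA = (1.064 − 1.014)/(1.064 − 1)·100 = 78.1250
RA = 78.1250·0.8192

64.0000 %


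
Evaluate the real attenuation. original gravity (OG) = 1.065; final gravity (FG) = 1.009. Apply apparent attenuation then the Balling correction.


AA = (OG−FG)/(OG−1)·100;  RA = AA·0.8192
AA = (1.065 − 1.009)/(1.065 − 1)·100 = 86.1538
RA = 86.1538·0.8192

70.5772 %


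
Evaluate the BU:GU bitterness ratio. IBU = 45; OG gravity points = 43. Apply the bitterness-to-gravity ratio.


BU:GU = IBU / OG_points
BU:GU = 45 / 43

1.0465


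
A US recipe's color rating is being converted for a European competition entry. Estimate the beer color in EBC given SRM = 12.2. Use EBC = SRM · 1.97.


EBC = 12.2 · 1.97

24.0340 EBC


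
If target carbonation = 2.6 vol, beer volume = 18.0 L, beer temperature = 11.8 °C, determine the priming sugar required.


residual = 14.695·(0.01821 + 0.09011·e^(−0.04·T));  sugar = (target − residual)·4.0·V
residual = 14.695·(0.01821 + 0.09011·e^(−0.04·11.8)) = 1.0935
sugar = (2.6 − 1.0935)·4.0·18.0

108.4644 g


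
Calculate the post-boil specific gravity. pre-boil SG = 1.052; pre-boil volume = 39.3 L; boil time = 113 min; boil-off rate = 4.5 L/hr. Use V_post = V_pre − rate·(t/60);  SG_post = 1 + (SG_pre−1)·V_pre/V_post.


V_post = 39.3 − 4.5·(113/60) = 30.8250
SG_post = 1 + (1.052 − 1)·39.3/30.8250

1.0663


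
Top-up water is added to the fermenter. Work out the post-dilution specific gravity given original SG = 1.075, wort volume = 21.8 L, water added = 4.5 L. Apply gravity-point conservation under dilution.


SG_new = 1 + (SG_old − 1)·V_old/(V_old + V_water)
pts = (1.075 − 1)·1000·21.8/(21.8 + 4.5) = 62.1673
SG_new = 1 + 62.1673/1000

1.0622


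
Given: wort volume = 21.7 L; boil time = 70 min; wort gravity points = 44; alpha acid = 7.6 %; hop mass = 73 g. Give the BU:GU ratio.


U = 1.65·0.000125^(GP/1000)·(1−e^(−0.04t))/4.15;  IBU = (α/100)·m·U·1000/V;  BU:GU = IBU/GP
U = 1.65·0.000125^(44/1000)·(1−e^(−0.04·70))/4.15 = 0.2515
IBU = (7.6/100)·73·0.2515·1000/21.7 = 64.2880
BU:GU = 64.2880/44

1.4611


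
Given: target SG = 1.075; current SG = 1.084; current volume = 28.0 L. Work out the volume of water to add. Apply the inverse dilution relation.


V_water = V·((SG_curr − 1)/(SG_target − 1) − 1)
V_water = 28.0·((1.084 − 1)/(1.075 − 1) − 1)

3.3600 L


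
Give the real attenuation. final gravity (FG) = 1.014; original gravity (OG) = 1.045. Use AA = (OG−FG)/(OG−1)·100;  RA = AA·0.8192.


AA = (1.045 − 1.014)/(1.045 − 1)·100 = 68.8889
RA = 68.8889·0.8192

56.4338 %


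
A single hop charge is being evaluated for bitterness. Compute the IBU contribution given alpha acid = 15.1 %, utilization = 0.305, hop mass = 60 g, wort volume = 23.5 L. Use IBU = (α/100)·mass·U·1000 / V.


IBU = (15.1/100)·60·0.305·1000 / 23.5

117.5872 IBU


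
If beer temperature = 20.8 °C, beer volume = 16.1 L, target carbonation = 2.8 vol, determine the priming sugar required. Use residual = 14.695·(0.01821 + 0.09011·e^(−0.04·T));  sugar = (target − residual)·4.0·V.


residual = 14.695·(0.01821 + 0.09011·e^(−0.04·20.8)) = 0.8438
sugar = (2.8 − 0.8438)·4.0·16.1

125.9764 g


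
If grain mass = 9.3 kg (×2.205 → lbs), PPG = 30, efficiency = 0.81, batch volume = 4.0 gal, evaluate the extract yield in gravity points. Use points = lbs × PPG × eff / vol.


lbs = 9.3 × 2.205 = 20.5065
points = 20.5065 × 30 × 0.81 / 4.0

124.5770 points


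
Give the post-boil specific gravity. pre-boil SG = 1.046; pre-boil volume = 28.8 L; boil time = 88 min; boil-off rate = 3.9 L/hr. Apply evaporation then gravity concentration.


V_post = V_pre − rate·(t/60);  SG_post = 1 + (SG_pre−1)·V_pre/V_post
V_post = 28.8 − 3.9·(88/60) = 23.0800
SG_post = 1 + (1.046 − 1)·28.8/23.0800

1.0574


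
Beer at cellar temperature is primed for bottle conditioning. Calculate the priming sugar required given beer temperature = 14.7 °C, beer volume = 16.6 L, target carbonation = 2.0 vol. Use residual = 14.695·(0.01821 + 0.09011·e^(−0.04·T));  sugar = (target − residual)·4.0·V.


residual = 14.695·(0.01821 + 0.09011·e^(−0.04·14.7)) = 1.0031
sugar = (2.0 − 1.0031)·4.0·16.6

66.1950 g


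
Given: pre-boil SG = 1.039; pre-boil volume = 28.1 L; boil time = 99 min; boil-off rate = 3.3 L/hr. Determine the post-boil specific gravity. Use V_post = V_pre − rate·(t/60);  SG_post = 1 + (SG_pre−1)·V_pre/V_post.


V_post = 28.1 − 3.3·(99/60) = 22.6550
SG_post = 1 + (1.039 − 1)·28.1/22.6550

1.0484


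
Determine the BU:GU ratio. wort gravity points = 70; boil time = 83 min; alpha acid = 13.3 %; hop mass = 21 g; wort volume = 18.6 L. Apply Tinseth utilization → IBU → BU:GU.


U = 1.65·0.000125^(GP/1000)·(1−e^(−0.04t))/4.15;  IBU = (α/100)·m·U·1000/V;  BU:GU = IBU/GP
U = 1.65·0.000125^(70/1000)·(1−e^(−0.04·83))/4.15 = 0.2043
IBU = (13.3/100)·21·0.2043·1000/18.6 = 30.6751
BU:GU = 30.6751/70

0.4382


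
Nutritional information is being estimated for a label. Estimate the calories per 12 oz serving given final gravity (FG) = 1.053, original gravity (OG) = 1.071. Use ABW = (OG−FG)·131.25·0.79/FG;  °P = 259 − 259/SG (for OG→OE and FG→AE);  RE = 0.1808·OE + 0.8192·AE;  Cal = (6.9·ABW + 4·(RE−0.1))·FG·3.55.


ABW = (1.071 − 1.053)·131.25·0.79/1.053 = 1.7724
OE = 259 − 259/1.071 = 17.1699 °P
AE = 259 − 259/1.053 = 13.0361 °P
RE = 0.1808·17.1699 + 0.8192·13.0361 = 13.7835 °P
Cal = (6.9·1.7724 + 4·(13.7835−0.1))·1.053·3.55

250.3206 kcal


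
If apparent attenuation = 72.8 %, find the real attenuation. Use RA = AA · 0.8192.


RA = 72.8 · 0.8192

59.6378 %


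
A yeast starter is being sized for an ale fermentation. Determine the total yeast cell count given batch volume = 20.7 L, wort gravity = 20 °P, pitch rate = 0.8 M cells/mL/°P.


cells (billions) = rate · V_L · °P
cells = 0.8 · 20.7 · 20

331.2000 billion cells


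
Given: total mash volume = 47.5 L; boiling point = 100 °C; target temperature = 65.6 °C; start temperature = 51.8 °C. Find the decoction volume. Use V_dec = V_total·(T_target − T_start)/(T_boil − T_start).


V_dec = 47.5·(65.6 − 51.8)/(100 − 51.8)

13.5996 L


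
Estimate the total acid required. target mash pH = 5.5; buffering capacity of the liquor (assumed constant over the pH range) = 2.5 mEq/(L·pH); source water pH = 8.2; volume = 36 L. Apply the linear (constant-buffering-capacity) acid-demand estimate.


acid = buffering capacity · (pH_source − pH_target) · V
acid = 2.5 · (8.2 − 5.5) · 36

243.0000 mEq


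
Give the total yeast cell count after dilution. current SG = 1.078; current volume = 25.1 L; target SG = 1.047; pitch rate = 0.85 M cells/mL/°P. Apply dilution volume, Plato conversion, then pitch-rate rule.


V_w = V·((SG_c−1)/(SG_t−1)−1);  °P = 259 − 259/SG_t;  cells = rate·(V+V_w)·°P
V_w = 25.1·((1.078−1)/(1.047−1)−1) = 16.5553
V_final = 25.1 + 16.5553 = 41.6553
°P = 259 − 259/1.047 = 11.6266
cells = 0.85·41.6553·11.6266

411.6616 billion cells


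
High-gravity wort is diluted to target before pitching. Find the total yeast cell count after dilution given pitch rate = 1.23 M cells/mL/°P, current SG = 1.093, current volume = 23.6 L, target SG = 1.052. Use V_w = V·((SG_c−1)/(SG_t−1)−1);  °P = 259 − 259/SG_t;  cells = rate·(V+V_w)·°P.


V_w = 23.6·((1.093−1)/(1.052−1)−1) = 18.6077
V_final = 23.6 + 18.6077 = 42.2077
°P = 259 − 259/1.052 = 12.8023
cells = 1.23·42.2077·12.8023

664.6363 billion cells


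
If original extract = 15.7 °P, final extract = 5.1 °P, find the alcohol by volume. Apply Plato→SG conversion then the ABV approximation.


SG = 259/(259 − P);  ABV = (OG − FG)·131.25
OG = 259/(259 − 15.7) = 1.0645
FG = 259/(259 − 5.1) = 1.0201
ABV = (1.0645 − 1.0201)·131.25

5.8331 % ABV


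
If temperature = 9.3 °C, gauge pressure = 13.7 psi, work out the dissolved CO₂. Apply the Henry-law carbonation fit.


vols = (P + 14.695)·(0.01821 + 0.09011·e^(−0.04·T))
vols = (13.7 + 14.695)·(0.01821 + 0.09011·e^(−0.04·9.3))

2.2809 volumes


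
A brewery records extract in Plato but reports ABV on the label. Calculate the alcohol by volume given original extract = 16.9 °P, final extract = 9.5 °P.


SG = 259/(259 − P);  ABV = (OG − FG)·131.25
OG = 259/(259 − 16.9) = 1.0698
FG = 259/(259 − 9.5) = 1.0381
ABV = (1.0698 − 1.0381)·131.25

4.1645 % ABV


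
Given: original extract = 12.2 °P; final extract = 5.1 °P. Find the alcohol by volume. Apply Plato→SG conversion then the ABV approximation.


SG = 259/(259 − P);  ABV = (OG − FG)·131.25
OG = 259/(259 − 12.2) = 1.0494
FG = 259/(259 − 5.1) = 1.0201
ABV = (1.0494 − 1.0201)·131.25

3.8517 % ABV


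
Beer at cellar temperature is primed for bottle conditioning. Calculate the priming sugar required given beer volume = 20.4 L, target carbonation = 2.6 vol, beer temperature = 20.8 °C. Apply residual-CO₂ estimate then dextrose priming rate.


residual = 14.695·(0.01821 + 0.09011·e^(−0.04·T));  sugar = (target − residual)·4.0·V
residual = 14.695·(0.01821 + 0.09011·e^(−0.04·20.8)) = 0.8438
sugar = (2.6 − 0.8438)·4.0·20.4

143.3023 g


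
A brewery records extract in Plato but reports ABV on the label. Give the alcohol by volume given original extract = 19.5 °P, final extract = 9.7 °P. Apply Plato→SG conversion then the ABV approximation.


SG = 259/(259 − P);  ABV = (OG − FG)·131.25
OG = 259/(259 − 19.5) = 1.0814
FG = 259/(259 − 9.7) = 1.0389
ABV = (1.0814 − 1.0389)·131.25

5.5795 % ABV


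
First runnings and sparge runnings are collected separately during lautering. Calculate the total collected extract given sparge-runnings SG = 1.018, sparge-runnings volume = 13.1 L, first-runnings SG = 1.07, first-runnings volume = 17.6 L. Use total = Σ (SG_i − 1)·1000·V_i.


first = (1.07 − 1)·1000·17.6 = 1232.0000
sparge = (1.018 − 1)·1000·13.1 = 235.8000
total = 1232.0000 + 235.8000

1467.8000 gravity·L


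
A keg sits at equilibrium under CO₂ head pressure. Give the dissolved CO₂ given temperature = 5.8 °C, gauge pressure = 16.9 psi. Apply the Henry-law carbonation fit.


vols = (P + 14.695)·(0.01821 + 0.09011·e^(−0.04·T))
vols = (16.9 + 14.695)·(0.01821 + 0.09011·e^(−0.04·5.8))

2.8329 volumes


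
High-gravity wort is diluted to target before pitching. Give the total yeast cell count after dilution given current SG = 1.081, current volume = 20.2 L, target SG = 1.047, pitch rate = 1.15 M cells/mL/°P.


V_w = V·((SG_c−1)/(SG_t−1)−1);  °P = 259 − 259/SG_t;  cells = rate·(V+V_w)·°P
V_w = 20.2·((1.081−1)/(1.047−1)−1) = 14.6128
V_final = 20.2 + 14.6128 = 34.8128
°P = 259 − 259/1.047 = 11.6266
cells = 1.15·34.8128·11.6266

465.4653 billion cells


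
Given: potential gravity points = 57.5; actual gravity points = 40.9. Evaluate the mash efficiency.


efficiency = actual / potential × 100
efficiency = 40.9 / 57.5 × 100

71.1304 %


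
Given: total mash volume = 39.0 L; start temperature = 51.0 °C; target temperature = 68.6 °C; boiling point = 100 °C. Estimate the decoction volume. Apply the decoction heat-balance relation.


V_dec = V_total·(T_target − T_start)/(T_boil − T_start)
V_dec = 39.0·(68.6 − 51.0)/(100 − 51.0)

14.0082 L


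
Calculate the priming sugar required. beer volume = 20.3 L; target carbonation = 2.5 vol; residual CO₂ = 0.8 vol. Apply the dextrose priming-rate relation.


sugar = (target − residual)·4.0·V
sugar = (2.5 − 0.8)·4.0·20.3

138.0400 g


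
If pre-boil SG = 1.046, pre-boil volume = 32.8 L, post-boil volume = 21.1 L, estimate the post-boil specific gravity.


SG_post = 1 + (SG_pre − 1)·V_pre/V_post
pts_pre = (1.046 − 1)·1000 = 46.0000
pts_post = 46.0000·32.8/21.1 = 71.5071
SG_post = 1 + 71.5071/1000

1.0715


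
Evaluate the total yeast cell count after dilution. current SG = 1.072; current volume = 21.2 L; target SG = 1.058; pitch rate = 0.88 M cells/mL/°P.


V_w = V·((SG_c−1)/(SG_t−1)−1);  °P = 259 − 259/SG_t;  cells = rate·(V+V_w)·°P
V_w = 21.2·((1.072−1)/(1.058−1)−1) = 5.1172
V_final = 21.2 + 5.1172 = 26.3172
°P = 259 − 259/1.058 = 14.1985
cells = 0.88·26.3172·14.1985

328.8252 billion cells


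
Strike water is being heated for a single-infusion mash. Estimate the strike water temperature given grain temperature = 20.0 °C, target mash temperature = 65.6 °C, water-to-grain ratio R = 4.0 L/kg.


T_strike = (0.41/R)·(T_mash − T_grain) + T_mash
T_strike = (0.41/4.0)·(65.6 − 20.0) + 65.6

70.2740 °C


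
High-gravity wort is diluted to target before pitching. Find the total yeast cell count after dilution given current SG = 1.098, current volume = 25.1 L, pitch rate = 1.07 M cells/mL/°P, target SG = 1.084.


V_w = V·((SG_c−1)/(SG_t−1)−1);  °P = 259 − 259/SG_t;  cells = rate·(V+V_w)·°P
V_w = 25.1·((1.098−1)/(1.084−1)−1) = 4.1833
V_final = 25.1 + 4.1833 = 29.2833
°P = 259 − 259/1.084 = 20.0701
cells = 1.07·29.2833·20.0701

628.8601 billion cells


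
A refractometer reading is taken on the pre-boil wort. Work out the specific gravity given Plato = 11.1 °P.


SG = 259/(259 − P)
SG = 259/(259 − 11.1)

1.0448


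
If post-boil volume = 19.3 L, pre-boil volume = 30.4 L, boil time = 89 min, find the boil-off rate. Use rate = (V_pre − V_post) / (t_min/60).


rate = (30.4 − 19.3) / (89/60)

7.4831 L/hr


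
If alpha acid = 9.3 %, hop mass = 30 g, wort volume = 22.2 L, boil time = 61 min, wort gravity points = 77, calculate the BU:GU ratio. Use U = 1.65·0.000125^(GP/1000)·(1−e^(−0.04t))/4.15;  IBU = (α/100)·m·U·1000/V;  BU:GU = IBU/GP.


U = 1.65·0.000125^(77/1000)·(1−e^(−0.04·61))/4.15 = 0.1817
IBU = (9.3/100)·30·0.1817·1000/22.2 = 22.8320
BU:GU = 22.8320/77

0.2965


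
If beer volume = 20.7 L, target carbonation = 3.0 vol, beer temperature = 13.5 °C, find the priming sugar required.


residual = 14.695·(0.01821 + 0.09011·e^(−0.04·T));  sugar = (target − residual)·4.0·V
residual = 14.695·(0.01821 + 0.09011·e^(−0.04·13.5)) = 1.0393
sugar = (3.0 − 1.0393)·4.0·20.7

162.3500 g


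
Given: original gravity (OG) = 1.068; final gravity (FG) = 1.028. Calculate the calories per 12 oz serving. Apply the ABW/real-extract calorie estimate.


ABW = (OG−FG)·131.25·0.79/FG;  °P = 259 − 259/SG (for OG→OE and FG→AE);  RE = 0.1808·OE + 0.8192·AE;  Cal = (6.9·ABW + 4·(RE−0.1))·FG·3.55
ABW = (1.068 − 1.028)·131.25·0.79/1.028 = 4.0345
OE = 259 − 259/1.068 = 16.4906 °P
AE = 259 − 259/1.028 = 7.0545 °P
RE = 0.1808·16.4906 + 0.8192·7.0545 = 8.7605 °P
Cal = (6.9·4.0345 + 4·(8.7605−0.1))·1.028·3.55

228.0160 kcal


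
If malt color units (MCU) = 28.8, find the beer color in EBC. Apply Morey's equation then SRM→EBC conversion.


SRM = 1.4922·MCU^0.6859;  EBC = SRM·1.97
SRM = 1.4922·28.8^0.6859 = 14.9563
EBC = 14.9563·1.97

29.4639 EBC


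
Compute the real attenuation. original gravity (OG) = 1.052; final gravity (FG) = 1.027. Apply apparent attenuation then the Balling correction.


AA = (OG−FG)/(OG−1)·100;  RA = AA·0.8192
AA = (1.052 − 1.027)/(1.052 − 1)·100 = 48.0769
RA = 48.0769·0.8192

39.3846 %


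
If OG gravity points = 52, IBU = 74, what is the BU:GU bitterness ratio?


BU:GU = IBU / OG_points
BU:GU = 74 / 52

1.4231


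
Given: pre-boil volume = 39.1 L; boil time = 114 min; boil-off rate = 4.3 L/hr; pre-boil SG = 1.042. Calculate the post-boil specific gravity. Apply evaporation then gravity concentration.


V_post = V_pre − rate·(t/60);  SG_post = 1 + (SG_pre−1)·V_pre/V_post
V_post = 39.1 − 4.3·(114/60) = 30.9300
SG_post = 1 + (1.042 − 1)·39.1/30.9300

1.0531


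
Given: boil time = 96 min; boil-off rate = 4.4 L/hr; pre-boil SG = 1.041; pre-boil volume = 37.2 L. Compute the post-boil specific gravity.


V_post = V_pre − rate·(t/60);  SG_post = 1 + (SG_pre−1)·V_pre/V_post
V_post = 37.2 − 4.4·(96/60) = 30.1600
SG_post = 1 + (1.041 − 1)·37.2/30.1600

1.0506


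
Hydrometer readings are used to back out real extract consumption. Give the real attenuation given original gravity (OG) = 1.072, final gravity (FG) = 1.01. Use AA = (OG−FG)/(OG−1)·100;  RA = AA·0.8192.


AA = (1.072 − 1.01)/(1.072 − 1)·100 = 86.1111
RA = 86.1111·0.8192

70.5422 %


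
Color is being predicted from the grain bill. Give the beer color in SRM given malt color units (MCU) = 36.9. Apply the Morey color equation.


SRM = 1.4922 · MCU^0.6859
SRM = 1.4922 · 36.9^0.6859

17.7276 SRM


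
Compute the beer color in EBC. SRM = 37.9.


EBC = SRM · 1.97
EBC = 37.9 · 1.97

74.6630 EBC
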